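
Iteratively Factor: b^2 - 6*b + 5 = (b - 5)*(b - 1)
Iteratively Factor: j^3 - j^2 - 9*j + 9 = (j - 3)*(j^2 + 2*j - 3) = (j - 3)*(j + 3)*(j - 1)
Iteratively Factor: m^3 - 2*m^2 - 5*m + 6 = (m + 2)*(m^2 - 4*m + 3) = (m - 3)*(m + 2)*(m - 1)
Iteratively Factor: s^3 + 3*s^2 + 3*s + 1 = (s + 1)*(s^2 + 2*s + 1) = (s + 1)^2*(s + 1)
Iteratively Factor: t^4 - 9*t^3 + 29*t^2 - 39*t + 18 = (t - 3)*(t^3 - 6*t^2 + 11*t - 6) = (t - 3)^2*(t^2 - 3*t + 2) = (t - 3)^2*(t - 2)*(t - 1)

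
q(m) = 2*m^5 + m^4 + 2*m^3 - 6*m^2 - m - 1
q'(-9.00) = 63287.00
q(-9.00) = -113473.00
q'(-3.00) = 791.00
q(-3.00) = -511.00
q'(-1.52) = 70.43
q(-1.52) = -31.26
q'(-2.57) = 437.82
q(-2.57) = -252.61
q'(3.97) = 2780.27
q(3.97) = 2246.36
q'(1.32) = 33.17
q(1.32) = 2.88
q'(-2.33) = 303.67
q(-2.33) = -164.41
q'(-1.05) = 25.74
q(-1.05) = -10.22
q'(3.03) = 971.89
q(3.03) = 591.60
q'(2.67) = 594.08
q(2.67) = 313.83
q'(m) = 10*m^4 + 4*m^3 + 6*m^2 - 12*m - 1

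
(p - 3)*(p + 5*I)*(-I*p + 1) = -I*p^3 + 6*p^2 + 3*I*p^2 - 18*p + 5*I*p - 15*I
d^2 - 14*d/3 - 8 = (d - 6)*(d + 4/3)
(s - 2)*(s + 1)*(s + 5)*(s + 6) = s^4 + 10*s^3 + 17*s^2 - 52*s - 60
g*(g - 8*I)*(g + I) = g^3 - 7*I*g^2 + 8*g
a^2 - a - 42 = (a - 7)*(a + 6)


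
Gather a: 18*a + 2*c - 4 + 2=18*a + 2*c - 2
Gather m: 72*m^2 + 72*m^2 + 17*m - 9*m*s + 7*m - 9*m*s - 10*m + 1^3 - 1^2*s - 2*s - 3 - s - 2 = 144*m^2 + m*(14 - 18*s) - 4*s - 4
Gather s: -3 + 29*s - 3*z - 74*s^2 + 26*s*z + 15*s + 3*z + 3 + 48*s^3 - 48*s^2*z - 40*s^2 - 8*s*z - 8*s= 48*s^3 + s^2*(-48*z - 114) + s*(18*z + 36)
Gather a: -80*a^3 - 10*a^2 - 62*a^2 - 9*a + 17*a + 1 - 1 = -80*a^3 - 72*a^2 + 8*a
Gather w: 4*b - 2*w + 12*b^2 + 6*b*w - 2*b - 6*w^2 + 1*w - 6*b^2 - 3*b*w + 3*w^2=6*b^2 + 2*b - 3*w^2 + w*(3*b - 1)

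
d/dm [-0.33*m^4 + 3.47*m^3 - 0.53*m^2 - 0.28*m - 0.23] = -1.32*m^3 + 10.41*m^2 - 1.06*m - 0.28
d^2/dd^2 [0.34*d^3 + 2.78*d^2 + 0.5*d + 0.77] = 2.04*d + 5.56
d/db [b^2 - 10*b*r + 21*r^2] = 2*b - 10*r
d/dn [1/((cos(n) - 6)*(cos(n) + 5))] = (-sin(n) + sin(2*n))/((cos(n) - 6)^2*(cos(n) + 5)^2)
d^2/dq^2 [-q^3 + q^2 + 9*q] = 2 - 6*q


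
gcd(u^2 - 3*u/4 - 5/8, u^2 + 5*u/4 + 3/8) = u + 1/2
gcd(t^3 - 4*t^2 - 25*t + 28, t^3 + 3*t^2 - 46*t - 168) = t^2 - 3*t - 28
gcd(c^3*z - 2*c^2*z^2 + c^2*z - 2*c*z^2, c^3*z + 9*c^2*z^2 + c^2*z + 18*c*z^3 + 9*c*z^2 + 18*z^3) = c*z + z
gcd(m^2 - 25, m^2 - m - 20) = m - 5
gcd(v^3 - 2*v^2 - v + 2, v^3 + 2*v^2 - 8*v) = v - 2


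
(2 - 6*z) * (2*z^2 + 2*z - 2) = -12*z^3 - 8*z^2 + 16*z - 4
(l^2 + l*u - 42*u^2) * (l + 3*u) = l^3 + 4*l^2*u - 39*l*u^2 - 126*u^3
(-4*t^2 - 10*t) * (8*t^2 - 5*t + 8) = -32*t^4 - 60*t^3 + 18*t^2 - 80*t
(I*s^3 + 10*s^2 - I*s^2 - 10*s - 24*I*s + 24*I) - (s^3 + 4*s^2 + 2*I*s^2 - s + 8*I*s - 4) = -s^3 + I*s^3 + 6*s^2 - 3*I*s^2 - 9*s - 32*I*s + 4 + 24*I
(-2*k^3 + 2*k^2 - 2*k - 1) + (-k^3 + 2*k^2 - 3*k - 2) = -3*k^3 + 4*k^2 - 5*k - 3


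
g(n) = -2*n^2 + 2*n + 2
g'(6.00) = -22.00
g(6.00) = -58.00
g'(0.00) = 2.00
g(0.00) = 2.00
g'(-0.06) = 2.24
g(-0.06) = 1.87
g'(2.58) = -8.32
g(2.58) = -6.15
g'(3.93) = -13.72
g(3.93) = -21.03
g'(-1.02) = 6.08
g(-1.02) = -2.12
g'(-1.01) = 6.04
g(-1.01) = -2.06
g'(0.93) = -1.72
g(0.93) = 2.13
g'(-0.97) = 5.88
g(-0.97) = -1.82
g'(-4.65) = 20.60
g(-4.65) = -50.54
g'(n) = 2 - 4*n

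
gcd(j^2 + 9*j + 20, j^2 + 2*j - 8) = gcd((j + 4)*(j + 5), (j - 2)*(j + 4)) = j + 4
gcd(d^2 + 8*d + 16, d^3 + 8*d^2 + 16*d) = d^2 + 8*d + 16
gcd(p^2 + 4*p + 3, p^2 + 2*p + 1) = p + 1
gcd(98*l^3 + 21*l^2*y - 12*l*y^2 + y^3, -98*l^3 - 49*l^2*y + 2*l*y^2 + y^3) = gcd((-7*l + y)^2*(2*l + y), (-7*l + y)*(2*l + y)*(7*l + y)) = -14*l^2 - 5*l*y + y^2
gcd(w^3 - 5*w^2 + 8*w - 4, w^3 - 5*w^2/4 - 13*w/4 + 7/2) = w^2 - 3*w + 2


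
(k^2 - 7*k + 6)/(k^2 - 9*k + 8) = (k - 6)/(k - 8)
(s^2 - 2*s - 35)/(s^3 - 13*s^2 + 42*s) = (s + 5)/(s*(s - 6))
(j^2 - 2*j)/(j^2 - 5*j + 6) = j/(j - 3)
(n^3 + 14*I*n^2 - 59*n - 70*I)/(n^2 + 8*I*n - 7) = (n^2 + 7*I*n - 10)/(n + I)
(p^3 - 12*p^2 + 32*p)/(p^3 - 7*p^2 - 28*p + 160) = p/(p + 5)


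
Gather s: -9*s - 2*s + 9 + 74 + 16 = 99 - 11*s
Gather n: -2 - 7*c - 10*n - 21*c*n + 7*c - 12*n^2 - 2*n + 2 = -12*n^2 + n*(-21*c - 12)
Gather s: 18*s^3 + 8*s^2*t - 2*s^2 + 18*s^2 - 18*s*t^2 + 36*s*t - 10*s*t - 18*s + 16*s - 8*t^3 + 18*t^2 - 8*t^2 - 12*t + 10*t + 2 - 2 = 18*s^3 + s^2*(8*t + 16) + s*(-18*t^2 + 26*t - 2) - 8*t^3 + 10*t^2 - 2*t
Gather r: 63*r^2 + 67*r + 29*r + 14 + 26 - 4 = 63*r^2 + 96*r + 36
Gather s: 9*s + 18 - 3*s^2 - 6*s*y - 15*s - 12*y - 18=-3*s^2 + s*(-6*y - 6) - 12*y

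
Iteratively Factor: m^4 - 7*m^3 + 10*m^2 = (m - 5)*(m^3 - 2*m^2) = (m - 5)*(m - 2)*(m^2) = m*(m - 5)*(m - 2)*(m)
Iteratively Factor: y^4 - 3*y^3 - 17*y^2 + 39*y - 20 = (y - 1)*(y^3 - 2*y^2 - 19*y + 20) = (y - 1)*(y + 4)*(y^2 - 6*y + 5) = (y - 1)^2*(y + 4)*(y - 5)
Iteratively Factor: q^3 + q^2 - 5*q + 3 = (q + 3)*(q^2 - 2*q + 1) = (q - 1)*(q + 3)*(q - 1)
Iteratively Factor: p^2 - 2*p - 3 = (p + 1)*(p - 3)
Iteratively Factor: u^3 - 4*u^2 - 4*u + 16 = (u - 4)*(u^2 - 4) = (u - 4)*(u - 2)*(u + 2)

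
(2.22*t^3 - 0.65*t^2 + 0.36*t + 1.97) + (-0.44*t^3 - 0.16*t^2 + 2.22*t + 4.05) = 1.78*t^3 - 0.81*t^2 + 2.58*t + 6.02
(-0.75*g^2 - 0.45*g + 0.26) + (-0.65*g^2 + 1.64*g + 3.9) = -1.4*g^2 + 1.19*g + 4.16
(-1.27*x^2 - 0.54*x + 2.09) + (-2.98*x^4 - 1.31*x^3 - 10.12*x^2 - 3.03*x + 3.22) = -2.98*x^4 - 1.31*x^3 - 11.39*x^2 - 3.57*x + 5.31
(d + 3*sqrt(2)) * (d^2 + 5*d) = d^3 + 3*sqrt(2)*d^2 + 5*d^2 + 15*sqrt(2)*d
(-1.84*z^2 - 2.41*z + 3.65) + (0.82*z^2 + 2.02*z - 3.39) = -1.02*z^2 - 0.39*z + 0.26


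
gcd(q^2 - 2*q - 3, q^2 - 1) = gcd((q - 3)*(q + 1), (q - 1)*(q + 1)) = q + 1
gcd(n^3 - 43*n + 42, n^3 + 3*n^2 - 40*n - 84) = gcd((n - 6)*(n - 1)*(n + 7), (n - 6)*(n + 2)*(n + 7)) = n^2 + n - 42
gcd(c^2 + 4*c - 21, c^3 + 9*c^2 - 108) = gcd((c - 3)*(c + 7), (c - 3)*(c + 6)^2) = c - 3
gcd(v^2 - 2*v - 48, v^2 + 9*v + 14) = 1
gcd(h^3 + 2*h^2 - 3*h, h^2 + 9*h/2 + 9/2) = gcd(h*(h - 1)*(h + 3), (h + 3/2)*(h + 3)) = h + 3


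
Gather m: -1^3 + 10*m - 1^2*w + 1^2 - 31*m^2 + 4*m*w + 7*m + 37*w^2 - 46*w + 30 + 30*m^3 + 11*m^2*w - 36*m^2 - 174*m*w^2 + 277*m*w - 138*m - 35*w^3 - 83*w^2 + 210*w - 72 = 30*m^3 + m^2*(11*w - 67) + m*(-174*w^2 + 281*w - 121) - 35*w^3 - 46*w^2 + 163*w - 42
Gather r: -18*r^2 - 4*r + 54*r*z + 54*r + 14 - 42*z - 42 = -18*r^2 + r*(54*z + 50) - 42*z - 28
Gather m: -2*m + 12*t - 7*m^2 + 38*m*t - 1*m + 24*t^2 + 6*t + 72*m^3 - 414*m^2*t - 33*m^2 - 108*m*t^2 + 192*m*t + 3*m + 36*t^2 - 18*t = 72*m^3 + m^2*(-414*t - 40) + m*(-108*t^2 + 230*t) + 60*t^2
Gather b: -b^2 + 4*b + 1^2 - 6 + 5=-b^2 + 4*b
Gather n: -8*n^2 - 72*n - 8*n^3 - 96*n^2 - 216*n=-8*n^3 - 104*n^2 - 288*n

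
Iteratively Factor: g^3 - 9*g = (g)*(g^2 - 9) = g*(g - 3)*(g + 3)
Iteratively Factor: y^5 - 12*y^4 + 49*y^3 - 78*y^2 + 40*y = (y - 5)*(y^4 - 7*y^3 + 14*y^2 - 8*y) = (y - 5)*(y - 4)*(y^3 - 3*y^2 + 2*y) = (y - 5)*(y - 4)*(y - 2)*(y^2 - y) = (y - 5)*(y - 4)*(y - 2)*(y - 1)*(y)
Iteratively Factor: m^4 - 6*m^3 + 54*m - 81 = (m - 3)*(m^3 - 3*m^2 - 9*m + 27) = (m - 3)*(m + 3)*(m^2 - 6*m + 9) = (m - 3)^2*(m + 3)*(m - 3)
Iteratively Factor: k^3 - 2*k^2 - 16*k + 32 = (k - 2)*(k^2 - 16) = (k - 2)*(k + 4)*(k - 4)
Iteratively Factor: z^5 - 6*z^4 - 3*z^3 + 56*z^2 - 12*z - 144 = (z - 3)*(z^4 - 3*z^3 - 12*z^2 + 20*z + 48) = (z - 3)^2*(z^3 - 12*z - 16) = (z - 3)^2*(z + 2)*(z^2 - 2*z - 8) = (z - 3)^2*(z + 2)^2*(z - 4)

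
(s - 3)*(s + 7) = s^2 + 4*s - 21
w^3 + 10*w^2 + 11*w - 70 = (w - 2)*(w + 5)*(w + 7)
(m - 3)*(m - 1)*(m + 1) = m^3 - 3*m^2 - m + 3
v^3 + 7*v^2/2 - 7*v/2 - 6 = (v - 3/2)*(v + 1)*(v + 4)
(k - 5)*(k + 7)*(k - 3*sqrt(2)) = k^3 - 3*sqrt(2)*k^2 + 2*k^2 - 35*k - 6*sqrt(2)*k + 105*sqrt(2)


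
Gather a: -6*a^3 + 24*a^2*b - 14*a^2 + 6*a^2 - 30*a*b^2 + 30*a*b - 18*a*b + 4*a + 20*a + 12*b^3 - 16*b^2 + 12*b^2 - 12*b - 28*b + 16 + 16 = -6*a^3 + a^2*(24*b - 8) + a*(-30*b^2 + 12*b + 24) + 12*b^3 - 4*b^2 - 40*b + 32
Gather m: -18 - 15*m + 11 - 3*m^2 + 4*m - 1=-3*m^2 - 11*m - 8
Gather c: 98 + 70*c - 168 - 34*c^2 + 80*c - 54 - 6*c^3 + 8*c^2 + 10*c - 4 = -6*c^3 - 26*c^2 + 160*c - 128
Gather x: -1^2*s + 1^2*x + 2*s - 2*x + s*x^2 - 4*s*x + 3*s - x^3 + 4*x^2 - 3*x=4*s - x^3 + x^2*(s + 4) + x*(-4*s - 4)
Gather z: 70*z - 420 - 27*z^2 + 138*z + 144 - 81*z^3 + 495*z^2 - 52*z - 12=-81*z^3 + 468*z^2 + 156*z - 288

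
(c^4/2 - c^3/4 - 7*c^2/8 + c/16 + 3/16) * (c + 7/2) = c^5/2 + 3*c^4/2 - 7*c^3/4 - 3*c^2 + 13*c/32 + 21/32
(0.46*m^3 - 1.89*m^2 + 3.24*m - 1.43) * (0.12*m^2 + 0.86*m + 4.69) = 0.0552*m^5 + 0.1688*m^4 + 0.920800000000001*m^3 - 6.2493*m^2 + 13.9658*m - 6.7067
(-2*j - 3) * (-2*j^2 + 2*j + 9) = 4*j^3 + 2*j^2 - 24*j - 27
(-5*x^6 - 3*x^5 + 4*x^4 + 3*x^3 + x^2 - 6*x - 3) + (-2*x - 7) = -5*x^6 - 3*x^5 + 4*x^4 + 3*x^3 + x^2 - 8*x - 10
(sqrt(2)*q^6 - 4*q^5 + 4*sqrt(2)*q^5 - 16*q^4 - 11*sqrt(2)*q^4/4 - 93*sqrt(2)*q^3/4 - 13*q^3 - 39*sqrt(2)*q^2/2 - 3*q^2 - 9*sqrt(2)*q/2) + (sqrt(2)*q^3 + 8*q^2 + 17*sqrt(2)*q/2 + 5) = sqrt(2)*q^6 - 4*q^5 + 4*sqrt(2)*q^5 - 16*q^4 - 11*sqrt(2)*q^4/4 - 89*sqrt(2)*q^3/4 - 13*q^3 - 39*sqrt(2)*q^2/2 + 5*q^2 + 4*sqrt(2)*q + 5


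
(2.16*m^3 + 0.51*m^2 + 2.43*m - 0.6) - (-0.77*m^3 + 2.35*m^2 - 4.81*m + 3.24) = 2.93*m^3 - 1.84*m^2 + 7.24*m - 3.84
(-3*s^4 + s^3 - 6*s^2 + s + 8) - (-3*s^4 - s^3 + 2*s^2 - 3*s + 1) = 2*s^3 - 8*s^2 + 4*s + 7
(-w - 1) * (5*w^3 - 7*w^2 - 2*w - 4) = -5*w^4 + 2*w^3 + 9*w^2 + 6*w + 4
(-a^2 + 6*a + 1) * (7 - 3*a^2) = 3*a^4 - 18*a^3 - 10*a^2 + 42*a + 7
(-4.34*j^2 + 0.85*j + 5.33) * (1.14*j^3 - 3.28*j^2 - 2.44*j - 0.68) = -4.9476*j^5 + 15.2042*j^4 + 13.8778*j^3 - 16.6052*j^2 - 13.5832*j - 3.6244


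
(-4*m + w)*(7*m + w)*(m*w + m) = -28*m^3*w - 28*m^3 + 3*m^2*w^2 + 3*m^2*w + m*w^3 + m*w^2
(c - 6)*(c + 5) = c^2 - c - 30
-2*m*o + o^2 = o*(-2*m + o)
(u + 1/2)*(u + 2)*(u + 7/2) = u^3 + 6*u^2 + 39*u/4 + 7/2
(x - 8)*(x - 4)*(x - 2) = x^3 - 14*x^2 + 56*x - 64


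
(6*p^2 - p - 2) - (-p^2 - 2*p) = 7*p^2 + p - 2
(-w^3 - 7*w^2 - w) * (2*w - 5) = -2*w^4 - 9*w^3 + 33*w^2 + 5*w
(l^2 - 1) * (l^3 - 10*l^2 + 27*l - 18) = l^5 - 10*l^4 + 26*l^3 - 8*l^2 - 27*l + 18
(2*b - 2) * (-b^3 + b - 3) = -2*b^4 + 2*b^3 + 2*b^2 - 8*b + 6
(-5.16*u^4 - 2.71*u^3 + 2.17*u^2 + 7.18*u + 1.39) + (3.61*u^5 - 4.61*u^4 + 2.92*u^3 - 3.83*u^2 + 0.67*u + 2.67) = 3.61*u^5 - 9.77*u^4 + 0.21*u^3 - 1.66*u^2 + 7.85*u + 4.06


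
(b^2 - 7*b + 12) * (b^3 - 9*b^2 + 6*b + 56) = b^5 - 16*b^4 + 81*b^3 - 94*b^2 - 320*b + 672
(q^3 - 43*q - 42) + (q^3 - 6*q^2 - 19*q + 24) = 2*q^3 - 6*q^2 - 62*q - 18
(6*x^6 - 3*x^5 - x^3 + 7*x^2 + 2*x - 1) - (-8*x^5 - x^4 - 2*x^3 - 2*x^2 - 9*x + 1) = 6*x^6 + 5*x^5 + x^4 + x^3 + 9*x^2 + 11*x - 2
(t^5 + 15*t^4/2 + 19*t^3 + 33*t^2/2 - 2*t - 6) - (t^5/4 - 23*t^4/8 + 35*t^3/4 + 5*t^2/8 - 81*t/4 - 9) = 3*t^5/4 + 83*t^4/8 + 41*t^3/4 + 127*t^2/8 + 73*t/4 + 3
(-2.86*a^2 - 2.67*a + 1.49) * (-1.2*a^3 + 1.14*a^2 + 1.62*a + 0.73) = 3.432*a^5 - 0.0564*a^4 - 9.465*a^3 - 4.7146*a^2 + 0.4647*a + 1.0877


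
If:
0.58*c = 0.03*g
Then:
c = 0.0517241379310345*g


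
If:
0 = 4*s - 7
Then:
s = 7/4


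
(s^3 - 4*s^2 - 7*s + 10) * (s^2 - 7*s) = s^5 - 11*s^4 + 21*s^3 + 59*s^2 - 70*s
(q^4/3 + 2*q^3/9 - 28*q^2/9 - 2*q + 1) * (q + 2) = q^5/3 + 8*q^4/9 - 8*q^3/3 - 74*q^2/9 - 3*q + 2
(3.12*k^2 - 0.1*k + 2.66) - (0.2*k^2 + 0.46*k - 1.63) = 2.92*k^2 - 0.56*k + 4.29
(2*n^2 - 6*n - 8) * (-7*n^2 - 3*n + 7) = -14*n^4 + 36*n^3 + 88*n^2 - 18*n - 56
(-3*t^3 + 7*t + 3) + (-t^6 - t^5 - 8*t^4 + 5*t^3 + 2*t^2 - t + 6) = -t^6 - t^5 - 8*t^4 + 2*t^3 + 2*t^2 + 6*t + 9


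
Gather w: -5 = -5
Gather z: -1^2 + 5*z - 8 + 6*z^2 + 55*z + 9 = 6*z^2 + 60*z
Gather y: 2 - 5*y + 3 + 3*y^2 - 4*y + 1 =3*y^2 - 9*y + 6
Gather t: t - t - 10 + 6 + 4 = 0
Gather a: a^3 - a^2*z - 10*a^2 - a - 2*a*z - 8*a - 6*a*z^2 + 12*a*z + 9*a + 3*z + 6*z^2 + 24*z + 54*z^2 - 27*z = a^3 + a^2*(-z - 10) + a*(-6*z^2 + 10*z) + 60*z^2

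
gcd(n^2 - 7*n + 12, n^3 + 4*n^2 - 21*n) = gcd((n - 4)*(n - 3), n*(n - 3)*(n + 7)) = n - 3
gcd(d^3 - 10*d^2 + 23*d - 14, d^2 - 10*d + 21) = d - 7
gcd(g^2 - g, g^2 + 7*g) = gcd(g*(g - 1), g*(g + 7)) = g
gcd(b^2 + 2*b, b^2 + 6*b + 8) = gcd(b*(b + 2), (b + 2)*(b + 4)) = b + 2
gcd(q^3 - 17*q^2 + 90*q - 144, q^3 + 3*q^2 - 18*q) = q - 3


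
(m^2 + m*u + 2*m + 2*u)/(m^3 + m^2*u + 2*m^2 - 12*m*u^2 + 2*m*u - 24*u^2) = (-m - u)/(-m^2 - m*u + 12*u^2)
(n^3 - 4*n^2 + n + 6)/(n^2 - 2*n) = n - 2 - 3/n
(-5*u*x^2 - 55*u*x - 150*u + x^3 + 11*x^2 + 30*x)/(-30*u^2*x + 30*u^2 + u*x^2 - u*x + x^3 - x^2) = (x^2 + 11*x + 30)/(6*u*x - 6*u + x^2 - x)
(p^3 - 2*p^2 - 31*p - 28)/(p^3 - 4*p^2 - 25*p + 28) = (p + 1)/(p - 1)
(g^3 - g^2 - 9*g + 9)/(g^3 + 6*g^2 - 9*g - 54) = (g - 1)/(g + 6)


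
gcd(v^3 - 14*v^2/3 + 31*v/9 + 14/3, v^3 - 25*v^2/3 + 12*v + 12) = v^2 - 7*v/3 - 2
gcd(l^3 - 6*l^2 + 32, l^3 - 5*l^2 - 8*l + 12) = l + 2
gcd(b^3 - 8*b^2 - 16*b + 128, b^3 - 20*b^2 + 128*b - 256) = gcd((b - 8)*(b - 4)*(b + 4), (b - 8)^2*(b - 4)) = b^2 - 12*b + 32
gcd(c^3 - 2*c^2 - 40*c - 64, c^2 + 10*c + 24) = c + 4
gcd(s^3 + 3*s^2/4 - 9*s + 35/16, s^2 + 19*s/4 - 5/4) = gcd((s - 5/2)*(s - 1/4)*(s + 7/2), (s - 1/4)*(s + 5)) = s - 1/4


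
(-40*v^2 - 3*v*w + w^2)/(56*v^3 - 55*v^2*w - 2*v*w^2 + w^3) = (-5*v - w)/(7*v^2 - 6*v*w - w^2)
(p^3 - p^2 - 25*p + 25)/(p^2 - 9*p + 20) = (p^2 + 4*p - 5)/(p - 4)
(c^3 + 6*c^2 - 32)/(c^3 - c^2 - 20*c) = (c^2 + 2*c - 8)/(c*(c - 5))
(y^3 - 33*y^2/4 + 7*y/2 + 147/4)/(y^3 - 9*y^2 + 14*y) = (4*y^2 - 5*y - 21)/(4*y*(y - 2))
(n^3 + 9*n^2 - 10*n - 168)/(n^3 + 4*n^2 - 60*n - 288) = (n^2 + 3*n - 28)/(n^2 - 2*n - 48)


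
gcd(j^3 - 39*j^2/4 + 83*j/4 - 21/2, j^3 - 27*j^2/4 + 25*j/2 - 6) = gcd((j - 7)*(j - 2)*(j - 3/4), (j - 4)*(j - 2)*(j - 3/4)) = j^2 - 11*j/4 + 3/2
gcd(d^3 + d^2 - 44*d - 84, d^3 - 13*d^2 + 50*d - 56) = d - 7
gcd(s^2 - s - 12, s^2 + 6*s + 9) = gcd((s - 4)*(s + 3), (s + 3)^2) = s + 3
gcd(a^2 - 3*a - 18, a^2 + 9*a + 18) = a + 3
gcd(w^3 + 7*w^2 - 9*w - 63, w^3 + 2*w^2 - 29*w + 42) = w^2 + 4*w - 21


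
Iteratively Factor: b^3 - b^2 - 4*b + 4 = (b - 2)*(b^2 + b - 2) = (b - 2)*(b - 1)*(b + 2)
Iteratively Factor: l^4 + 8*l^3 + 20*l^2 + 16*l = (l)*(l^3 + 8*l^2 + 20*l + 16) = l*(l + 4)*(l^2 + 4*l + 4) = l*(l + 2)*(l + 4)*(l + 2)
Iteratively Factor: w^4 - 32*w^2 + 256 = (w - 4)*(w^3 + 4*w^2 - 16*w - 64) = (w - 4)^2*(w^2 + 8*w + 16) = (w - 4)^2*(w + 4)*(w + 4)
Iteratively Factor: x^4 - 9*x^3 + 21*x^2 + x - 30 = (x + 1)*(x^3 - 10*x^2 + 31*x - 30) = (x - 2)*(x + 1)*(x^2 - 8*x + 15) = (x - 5)*(x - 2)*(x + 1)*(x - 3)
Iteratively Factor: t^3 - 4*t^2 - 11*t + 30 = (t + 3)*(t^2 - 7*t + 10) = (t - 2)*(t + 3)*(t - 5)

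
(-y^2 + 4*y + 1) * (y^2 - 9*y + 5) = -y^4 + 13*y^3 - 40*y^2 + 11*y + 5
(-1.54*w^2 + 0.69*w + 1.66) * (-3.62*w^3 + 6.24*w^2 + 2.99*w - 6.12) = 5.5748*w^5 - 12.1074*w^4 - 6.3082*w^3 + 21.8463*w^2 + 0.740600000000001*w - 10.1592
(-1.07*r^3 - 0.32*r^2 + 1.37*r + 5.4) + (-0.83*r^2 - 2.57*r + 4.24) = -1.07*r^3 - 1.15*r^2 - 1.2*r + 9.64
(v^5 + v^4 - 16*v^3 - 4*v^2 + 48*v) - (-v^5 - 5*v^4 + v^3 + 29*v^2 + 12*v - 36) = 2*v^5 + 6*v^4 - 17*v^3 - 33*v^2 + 36*v + 36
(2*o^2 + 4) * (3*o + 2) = 6*o^3 + 4*o^2 + 12*o + 8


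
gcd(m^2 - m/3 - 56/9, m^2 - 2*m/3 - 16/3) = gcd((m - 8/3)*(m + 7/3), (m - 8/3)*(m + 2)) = m - 8/3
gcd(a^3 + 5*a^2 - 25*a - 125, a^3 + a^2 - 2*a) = 1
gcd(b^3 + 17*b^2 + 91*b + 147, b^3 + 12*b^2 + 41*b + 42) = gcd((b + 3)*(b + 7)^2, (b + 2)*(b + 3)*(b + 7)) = b^2 + 10*b + 21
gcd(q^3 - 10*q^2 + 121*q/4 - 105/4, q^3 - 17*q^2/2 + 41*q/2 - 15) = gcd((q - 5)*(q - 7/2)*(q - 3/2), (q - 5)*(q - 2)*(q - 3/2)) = q^2 - 13*q/2 + 15/2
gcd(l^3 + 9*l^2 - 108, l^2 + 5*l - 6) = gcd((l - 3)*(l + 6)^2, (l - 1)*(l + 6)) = l + 6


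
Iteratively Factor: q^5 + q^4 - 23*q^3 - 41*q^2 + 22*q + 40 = (q + 4)*(q^4 - 3*q^3 - 11*q^2 + 3*q + 10) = (q - 1)*(q + 4)*(q^3 - 2*q^2 - 13*q - 10) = (q - 5)*(q - 1)*(q + 4)*(q^2 + 3*q + 2) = (q - 5)*(q - 1)*(q + 2)*(q + 4)*(q + 1)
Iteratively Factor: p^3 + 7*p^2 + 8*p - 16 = (p + 4)*(p^2 + 3*p - 4) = (p - 1)*(p + 4)*(p + 4)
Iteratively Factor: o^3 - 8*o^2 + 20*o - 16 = (o - 2)*(o^2 - 6*o + 8) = (o - 2)^2*(o - 4)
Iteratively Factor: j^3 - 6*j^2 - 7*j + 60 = (j + 3)*(j^2 - 9*j + 20) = (j - 5)*(j + 3)*(j - 4)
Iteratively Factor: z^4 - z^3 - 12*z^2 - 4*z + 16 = (z - 4)*(z^3 + 3*z^2 - 4) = (z - 4)*(z + 2)*(z^2 + z - 2) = (z - 4)*(z + 2)^2*(z - 1)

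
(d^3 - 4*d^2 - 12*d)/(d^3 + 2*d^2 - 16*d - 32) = d*(d - 6)/(d^2 - 16)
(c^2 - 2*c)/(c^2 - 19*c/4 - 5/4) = 4*c*(2 - c)/(-4*c^2 + 19*c + 5)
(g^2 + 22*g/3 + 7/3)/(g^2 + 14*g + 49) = (g + 1/3)/(g + 7)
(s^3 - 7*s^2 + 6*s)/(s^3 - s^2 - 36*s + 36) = s/(s + 6)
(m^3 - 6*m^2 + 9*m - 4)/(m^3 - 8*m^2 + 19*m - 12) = (m - 1)/(m - 3)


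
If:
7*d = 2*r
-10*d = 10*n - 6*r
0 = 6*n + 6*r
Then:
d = 0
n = 0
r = 0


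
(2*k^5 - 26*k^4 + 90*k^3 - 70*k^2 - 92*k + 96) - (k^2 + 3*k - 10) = 2*k^5 - 26*k^4 + 90*k^3 - 71*k^2 - 95*k + 106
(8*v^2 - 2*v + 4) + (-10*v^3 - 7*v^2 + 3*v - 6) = -10*v^3 + v^2 + v - 2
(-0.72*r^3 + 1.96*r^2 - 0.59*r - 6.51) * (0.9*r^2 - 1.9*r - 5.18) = -0.648*r^5 + 3.132*r^4 - 0.5254*r^3 - 14.8908*r^2 + 15.4252*r + 33.7218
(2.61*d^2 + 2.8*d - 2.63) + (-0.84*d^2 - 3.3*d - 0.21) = 1.77*d^2 - 0.5*d - 2.84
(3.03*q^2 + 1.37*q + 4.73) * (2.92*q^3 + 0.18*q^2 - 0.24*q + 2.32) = 8.8476*q^5 + 4.5458*q^4 + 13.331*q^3 + 7.5522*q^2 + 2.0432*q + 10.9736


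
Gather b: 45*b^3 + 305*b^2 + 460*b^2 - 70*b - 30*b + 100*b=45*b^3 + 765*b^2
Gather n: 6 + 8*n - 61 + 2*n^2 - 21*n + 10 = 2*n^2 - 13*n - 45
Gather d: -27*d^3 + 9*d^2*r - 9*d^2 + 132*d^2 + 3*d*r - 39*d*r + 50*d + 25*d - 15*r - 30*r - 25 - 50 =-27*d^3 + d^2*(9*r + 123) + d*(75 - 36*r) - 45*r - 75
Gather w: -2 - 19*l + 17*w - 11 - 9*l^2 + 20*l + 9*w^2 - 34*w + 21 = -9*l^2 + l + 9*w^2 - 17*w + 8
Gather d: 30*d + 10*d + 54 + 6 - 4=40*d + 56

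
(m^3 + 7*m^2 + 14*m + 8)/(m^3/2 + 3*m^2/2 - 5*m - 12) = 2*(m + 1)/(m - 3)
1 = 1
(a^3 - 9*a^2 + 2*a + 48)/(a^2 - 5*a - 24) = (a^2 - a - 6)/(a + 3)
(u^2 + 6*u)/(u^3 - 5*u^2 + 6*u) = (u + 6)/(u^2 - 5*u + 6)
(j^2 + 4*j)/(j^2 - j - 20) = j/(j - 5)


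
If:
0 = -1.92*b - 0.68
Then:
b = -0.35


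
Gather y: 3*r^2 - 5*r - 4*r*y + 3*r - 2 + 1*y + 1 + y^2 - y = 3*r^2 - 4*r*y - 2*r + y^2 - 1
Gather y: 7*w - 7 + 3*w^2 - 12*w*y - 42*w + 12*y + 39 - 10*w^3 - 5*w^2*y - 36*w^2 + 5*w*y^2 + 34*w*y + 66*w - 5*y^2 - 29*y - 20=-10*w^3 - 33*w^2 + 31*w + y^2*(5*w - 5) + y*(-5*w^2 + 22*w - 17) + 12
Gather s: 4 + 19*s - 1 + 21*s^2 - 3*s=21*s^2 + 16*s + 3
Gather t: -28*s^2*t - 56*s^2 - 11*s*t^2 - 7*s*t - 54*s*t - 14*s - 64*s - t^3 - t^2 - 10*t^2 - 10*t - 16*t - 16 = -56*s^2 - 78*s - t^3 + t^2*(-11*s - 11) + t*(-28*s^2 - 61*s - 26) - 16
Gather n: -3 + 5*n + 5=5*n + 2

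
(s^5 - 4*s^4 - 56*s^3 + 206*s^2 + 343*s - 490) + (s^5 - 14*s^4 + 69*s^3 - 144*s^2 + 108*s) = 2*s^5 - 18*s^4 + 13*s^3 + 62*s^2 + 451*s - 490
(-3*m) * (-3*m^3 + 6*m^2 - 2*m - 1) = 9*m^4 - 18*m^3 + 6*m^2 + 3*m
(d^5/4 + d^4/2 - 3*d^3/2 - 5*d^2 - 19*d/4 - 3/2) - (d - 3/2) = d^5/4 + d^4/2 - 3*d^3/2 - 5*d^2 - 23*d/4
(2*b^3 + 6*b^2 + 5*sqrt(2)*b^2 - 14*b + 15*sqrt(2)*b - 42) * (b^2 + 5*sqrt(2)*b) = 2*b^5 + 6*b^4 + 15*sqrt(2)*b^4 + 36*b^3 + 45*sqrt(2)*b^3 - 70*sqrt(2)*b^2 + 108*b^2 - 210*sqrt(2)*b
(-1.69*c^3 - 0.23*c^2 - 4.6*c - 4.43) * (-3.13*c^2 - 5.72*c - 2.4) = 5.2897*c^5 + 10.3867*c^4 + 19.7696*c^3 + 40.7299*c^2 + 36.3796*c + 10.632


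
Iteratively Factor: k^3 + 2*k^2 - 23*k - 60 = (k + 3)*(k^2 - k - 20) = (k - 5)*(k + 3)*(k + 4)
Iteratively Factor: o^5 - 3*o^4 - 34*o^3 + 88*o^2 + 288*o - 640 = (o - 4)*(o^4 + o^3 - 30*o^2 - 32*o + 160) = (o - 5)*(o - 4)*(o^3 + 6*o^2 - 32) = (o - 5)*(o - 4)*(o + 4)*(o^2 + 2*o - 8) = (o - 5)*(o - 4)*(o - 2)*(o + 4)*(o + 4)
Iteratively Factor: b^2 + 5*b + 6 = (b + 2)*(b + 3)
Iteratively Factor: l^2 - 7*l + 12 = (l - 3)*(l - 4)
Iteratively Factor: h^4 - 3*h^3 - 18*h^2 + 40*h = (h - 5)*(h^3 + 2*h^2 - 8*h) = (h - 5)*(h + 4)*(h^2 - 2*h) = h*(h - 5)*(h + 4)*(h - 2)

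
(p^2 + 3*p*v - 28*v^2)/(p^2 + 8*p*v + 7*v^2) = (p - 4*v)/(p + v)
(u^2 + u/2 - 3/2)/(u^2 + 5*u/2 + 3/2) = (u - 1)/(u + 1)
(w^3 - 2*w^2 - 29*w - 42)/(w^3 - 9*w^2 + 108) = (w^2 - 5*w - 14)/(w^2 - 12*w + 36)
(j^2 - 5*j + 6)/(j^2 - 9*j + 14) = (j - 3)/(j - 7)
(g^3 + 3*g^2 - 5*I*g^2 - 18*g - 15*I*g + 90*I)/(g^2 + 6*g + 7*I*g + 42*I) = (g^2 - g*(3 + 5*I) + 15*I)/(g + 7*I)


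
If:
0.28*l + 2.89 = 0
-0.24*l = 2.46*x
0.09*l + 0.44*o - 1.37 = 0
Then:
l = -10.32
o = 5.22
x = 1.01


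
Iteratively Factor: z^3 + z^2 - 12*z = (z - 3)*(z^2 + 4*z) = (z - 3)*(z + 4)*(z)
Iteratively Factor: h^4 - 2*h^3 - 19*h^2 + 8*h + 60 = (h - 2)*(h^3 - 19*h - 30) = (h - 2)*(h + 2)*(h^2 - 2*h - 15) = (h - 5)*(h - 2)*(h + 2)*(h + 3)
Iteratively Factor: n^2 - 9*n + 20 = (n - 5)*(n - 4)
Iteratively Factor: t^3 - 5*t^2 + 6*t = (t)*(t^2 - 5*t + 6) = t*(t - 2)*(t - 3)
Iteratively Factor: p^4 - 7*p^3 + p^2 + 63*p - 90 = (p - 3)*(p^3 - 4*p^2 - 11*p + 30) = (p - 5)*(p - 3)*(p^2 + p - 6) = (p - 5)*(p - 3)*(p - 2)*(p + 3)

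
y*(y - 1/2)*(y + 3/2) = y^3 + y^2 - 3*y/4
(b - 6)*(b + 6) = b^2 - 36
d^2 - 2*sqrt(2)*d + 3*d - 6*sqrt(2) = (d + 3)*(d - 2*sqrt(2))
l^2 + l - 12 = (l - 3)*(l + 4)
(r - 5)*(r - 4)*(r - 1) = r^3 - 10*r^2 + 29*r - 20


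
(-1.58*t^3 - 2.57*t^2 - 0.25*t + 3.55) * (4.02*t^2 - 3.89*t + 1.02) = -6.3516*t^5 - 4.1852*t^4 + 7.3807*t^3 + 12.6221*t^2 - 14.0645*t + 3.621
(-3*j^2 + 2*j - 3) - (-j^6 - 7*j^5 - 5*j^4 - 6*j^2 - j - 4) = j^6 + 7*j^5 + 5*j^4 + 3*j^2 + 3*j + 1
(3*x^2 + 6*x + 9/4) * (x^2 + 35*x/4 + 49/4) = 3*x^4 + 129*x^3/4 + 183*x^2/2 + 1491*x/16 + 441/16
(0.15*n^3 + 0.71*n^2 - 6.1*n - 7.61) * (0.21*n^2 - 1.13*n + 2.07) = 0.0315*n^5 - 0.0204*n^4 - 1.7728*n^3 + 6.7646*n^2 - 4.0277*n - 15.7527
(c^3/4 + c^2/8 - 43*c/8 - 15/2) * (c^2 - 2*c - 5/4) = c^5/4 - 3*c^4/8 - 95*c^3/16 + 99*c^2/32 + 695*c/32 + 75/8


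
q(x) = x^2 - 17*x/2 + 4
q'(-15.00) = -38.50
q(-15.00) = 356.50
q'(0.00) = -8.50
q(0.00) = 4.00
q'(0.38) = -7.74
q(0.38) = 0.91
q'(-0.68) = -9.86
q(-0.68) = 10.24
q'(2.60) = -3.30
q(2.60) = -11.34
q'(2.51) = -3.48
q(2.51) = -11.03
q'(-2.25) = -13.00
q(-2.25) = 28.19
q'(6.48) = 4.46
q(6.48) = -9.09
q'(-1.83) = -12.16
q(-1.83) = 22.90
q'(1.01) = -6.48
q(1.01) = -3.56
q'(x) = 2*x - 17/2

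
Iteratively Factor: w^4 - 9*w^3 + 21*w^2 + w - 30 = (w + 1)*(w^3 - 10*w^2 + 31*w - 30) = (w - 3)*(w + 1)*(w^2 - 7*w + 10) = (w - 5)*(w - 3)*(w + 1)*(w - 2)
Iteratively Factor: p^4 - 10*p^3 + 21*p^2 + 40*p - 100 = (p - 5)*(p^3 - 5*p^2 - 4*p + 20) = (p - 5)*(p - 2)*(p^2 - 3*p - 10) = (p - 5)*(p - 2)*(p + 2)*(p - 5)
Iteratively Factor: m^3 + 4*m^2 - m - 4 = (m + 1)*(m^2 + 3*m - 4) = (m - 1)*(m + 1)*(m + 4)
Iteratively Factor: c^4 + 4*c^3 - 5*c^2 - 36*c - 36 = (c - 3)*(c^3 + 7*c^2 + 16*c + 12) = (c - 3)*(c + 3)*(c^2 + 4*c + 4) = (c - 3)*(c + 2)*(c + 3)*(c + 2)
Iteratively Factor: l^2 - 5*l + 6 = (l - 3)*(l - 2)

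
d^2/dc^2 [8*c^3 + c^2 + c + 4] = 48*c + 2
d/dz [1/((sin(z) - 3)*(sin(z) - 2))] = (5 - 2*sin(z))*cos(z)/((sin(z) - 3)^2*(sin(z) - 2)^2)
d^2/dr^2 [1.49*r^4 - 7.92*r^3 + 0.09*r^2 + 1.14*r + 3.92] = 17.88*r^2 - 47.52*r + 0.18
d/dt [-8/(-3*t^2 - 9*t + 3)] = 8*(-2*t - 3)/(3*(t^2 + 3*t - 1)^2)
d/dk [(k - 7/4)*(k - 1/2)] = 2*k - 9/4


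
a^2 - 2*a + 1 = (a - 1)^2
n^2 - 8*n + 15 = (n - 5)*(n - 3)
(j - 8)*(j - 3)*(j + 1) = j^3 - 10*j^2 + 13*j + 24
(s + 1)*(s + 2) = s^2 + 3*s + 2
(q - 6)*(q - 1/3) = q^2 - 19*q/3 + 2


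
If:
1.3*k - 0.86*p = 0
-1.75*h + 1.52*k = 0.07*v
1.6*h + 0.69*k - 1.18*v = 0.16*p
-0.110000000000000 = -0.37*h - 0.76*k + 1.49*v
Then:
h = -0.08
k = -0.10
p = -0.15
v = -0.14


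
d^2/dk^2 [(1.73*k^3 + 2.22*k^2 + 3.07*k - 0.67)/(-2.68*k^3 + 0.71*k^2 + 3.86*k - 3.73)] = (2.8421709430404e-14*k^7 - 38.473544*k^6 - 239.678832*k^5 + 162.5286*k^4 + 175.13038*k^3 + 442.88157*k^2 - 222.365904*k - 126.661582)/(19.248832*k^9 - 15.298512*k^8 - 79.119228*k^7 + 124.081993*k^6 + 71.370642*k^5 - 257.611893*k^4 + 115.681888*k^3 + 137.092047*k^2 - 161.111382*k + 51.895117)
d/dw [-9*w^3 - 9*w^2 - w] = -27*w^2 - 18*w - 1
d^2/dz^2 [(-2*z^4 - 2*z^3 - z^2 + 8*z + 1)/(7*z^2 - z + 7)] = 2*(-98*z^6 + 42*z^5 - 300*z^4 + 593*z^3 - 252*z^2 - 1491*z - 41)/(343*z^6 - 147*z^5 + 1050*z^4 - 295*z^3 + 1050*z^2 - 147*z + 343)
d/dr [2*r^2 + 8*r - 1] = 4*r + 8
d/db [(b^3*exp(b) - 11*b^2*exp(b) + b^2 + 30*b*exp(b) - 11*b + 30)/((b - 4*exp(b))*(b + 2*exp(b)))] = ((b - 4*exp(b))*(b + 2*exp(b))*(b^3*exp(b) - 8*b^2*exp(b) + 8*b*exp(b) + 2*b + 30*exp(b) - 11) - (b - 4*exp(b))*(2*exp(b) + 1)*(b^3*exp(b) - 11*b^2*exp(b) + b^2 + 30*b*exp(b) - 11*b + 30) + (b + 2*exp(b))*(4*exp(b) - 1)*(b^3*exp(b) - 11*b^2*exp(b) + b^2 + 30*b*exp(b) - 11*b + 30))/((b - 4*exp(b))^2*(b + 2*exp(b))^2)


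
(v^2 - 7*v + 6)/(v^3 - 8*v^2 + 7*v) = (v - 6)/(v*(v - 7))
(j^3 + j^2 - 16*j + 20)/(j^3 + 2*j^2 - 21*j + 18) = (j^3 + j^2 - 16*j + 20)/(j^3 + 2*j^2 - 21*j + 18)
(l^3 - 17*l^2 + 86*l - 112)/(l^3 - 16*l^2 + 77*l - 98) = (l - 8)/(l - 7)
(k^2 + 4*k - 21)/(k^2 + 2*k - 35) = (k - 3)/(k - 5)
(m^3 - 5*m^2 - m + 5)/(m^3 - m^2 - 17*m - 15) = (m - 1)/(m + 3)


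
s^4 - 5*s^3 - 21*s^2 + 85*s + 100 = (s - 5)^2*(s + 1)*(s + 4)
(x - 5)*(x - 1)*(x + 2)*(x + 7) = x^4 + 3*x^3 - 35*x^2 - 39*x + 70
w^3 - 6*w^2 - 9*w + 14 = (w - 7)*(w - 1)*(w + 2)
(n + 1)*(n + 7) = n^2 + 8*n + 7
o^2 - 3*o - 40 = (o - 8)*(o + 5)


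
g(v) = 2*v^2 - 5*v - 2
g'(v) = 4*v - 5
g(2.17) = -3.43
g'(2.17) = 3.68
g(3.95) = 9.46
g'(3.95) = 10.80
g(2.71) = -0.86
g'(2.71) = 5.84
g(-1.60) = 11.12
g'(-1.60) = -11.40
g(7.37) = 69.78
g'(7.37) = 24.48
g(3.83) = 8.19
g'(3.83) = 10.32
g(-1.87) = 14.34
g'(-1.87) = -12.48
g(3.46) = 4.64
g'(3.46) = 8.84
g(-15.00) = 523.00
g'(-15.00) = -65.00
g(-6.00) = 100.00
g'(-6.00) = -29.00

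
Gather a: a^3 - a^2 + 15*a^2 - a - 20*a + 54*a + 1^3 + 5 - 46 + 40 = a^3 + 14*a^2 + 33*a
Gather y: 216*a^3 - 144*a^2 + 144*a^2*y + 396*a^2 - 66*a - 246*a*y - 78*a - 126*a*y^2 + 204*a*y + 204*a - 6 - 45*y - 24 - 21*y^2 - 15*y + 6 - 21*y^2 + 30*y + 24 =216*a^3 + 252*a^2 + 60*a + y^2*(-126*a - 42) + y*(144*a^2 - 42*a - 30)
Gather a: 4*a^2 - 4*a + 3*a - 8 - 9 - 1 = 4*a^2 - a - 18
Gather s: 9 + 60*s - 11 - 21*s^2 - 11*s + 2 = -21*s^2 + 49*s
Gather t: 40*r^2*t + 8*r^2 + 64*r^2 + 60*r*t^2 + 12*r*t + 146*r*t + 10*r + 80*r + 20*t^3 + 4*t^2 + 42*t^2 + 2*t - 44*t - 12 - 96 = 72*r^2 + 90*r + 20*t^3 + t^2*(60*r + 46) + t*(40*r^2 + 158*r - 42) - 108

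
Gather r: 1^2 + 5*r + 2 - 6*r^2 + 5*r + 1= -6*r^2 + 10*r + 4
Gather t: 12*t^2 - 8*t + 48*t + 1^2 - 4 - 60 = 12*t^2 + 40*t - 63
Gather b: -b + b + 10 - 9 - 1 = 0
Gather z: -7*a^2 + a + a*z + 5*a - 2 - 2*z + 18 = -7*a^2 + 6*a + z*(a - 2) + 16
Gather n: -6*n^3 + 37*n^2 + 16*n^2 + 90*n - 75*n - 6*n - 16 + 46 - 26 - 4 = -6*n^3 + 53*n^2 + 9*n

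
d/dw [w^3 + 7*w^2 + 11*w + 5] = 3*w^2 + 14*w + 11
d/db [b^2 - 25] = 2*b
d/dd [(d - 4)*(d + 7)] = 2*d + 3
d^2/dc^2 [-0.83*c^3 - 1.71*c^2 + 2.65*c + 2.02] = -4.98*c - 3.42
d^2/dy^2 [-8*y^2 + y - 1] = -16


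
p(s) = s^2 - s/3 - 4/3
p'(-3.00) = -6.33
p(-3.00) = 8.67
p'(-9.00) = -18.33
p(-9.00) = 82.67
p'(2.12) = 3.91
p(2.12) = 2.45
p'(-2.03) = -4.39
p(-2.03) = 3.46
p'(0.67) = 1.01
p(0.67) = -1.11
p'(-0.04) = -0.41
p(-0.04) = -1.32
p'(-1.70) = -3.73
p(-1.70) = 2.12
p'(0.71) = 1.09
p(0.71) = -1.07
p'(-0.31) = -0.95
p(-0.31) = -1.13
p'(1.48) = 2.63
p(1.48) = 0.36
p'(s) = 2*s - 1/3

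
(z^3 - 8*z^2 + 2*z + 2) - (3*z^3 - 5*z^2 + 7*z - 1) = -2*z^3 - 3*z^2 - 5*z + 3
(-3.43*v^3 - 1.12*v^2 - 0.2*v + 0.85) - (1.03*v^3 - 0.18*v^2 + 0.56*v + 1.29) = -4.46*v^3 - 0.94*v^2 - 0.76*v - 0.44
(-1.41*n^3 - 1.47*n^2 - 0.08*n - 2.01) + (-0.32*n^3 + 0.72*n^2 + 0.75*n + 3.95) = -1.73*n^3 - 0.75*n^2 + 0.67*n + 1.94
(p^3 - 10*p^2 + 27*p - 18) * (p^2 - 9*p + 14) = p^5 - 19*p^4 + 131*p^3 - 401*p^2 + 540*p - 252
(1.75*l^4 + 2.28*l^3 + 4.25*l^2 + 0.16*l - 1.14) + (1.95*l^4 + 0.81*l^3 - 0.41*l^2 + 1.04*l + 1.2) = 3.7*l^4 + 3.09*l^3 + 3.84*l^2 + 1.2*l + 0.0600000000000001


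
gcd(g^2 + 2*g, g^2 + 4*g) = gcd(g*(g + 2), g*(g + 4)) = g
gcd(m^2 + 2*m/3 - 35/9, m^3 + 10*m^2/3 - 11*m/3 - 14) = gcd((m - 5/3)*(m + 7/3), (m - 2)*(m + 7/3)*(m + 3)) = m + 7/3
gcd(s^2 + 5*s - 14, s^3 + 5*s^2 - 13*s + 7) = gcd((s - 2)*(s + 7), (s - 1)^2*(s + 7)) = s + 7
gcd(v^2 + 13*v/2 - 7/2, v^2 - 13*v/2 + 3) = v - 1/2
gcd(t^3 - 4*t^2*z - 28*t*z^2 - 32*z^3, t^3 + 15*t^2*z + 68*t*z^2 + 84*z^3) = t + 2*z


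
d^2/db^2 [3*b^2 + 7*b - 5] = 6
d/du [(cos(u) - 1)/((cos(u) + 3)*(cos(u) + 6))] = (cos(u)^2 - 2*cos(u) - 27)*sin(u)/((cos(u) + 3)^2*(cos(u) + 6)^2)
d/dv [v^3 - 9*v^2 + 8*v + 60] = 3*v^2 - 18*v + 8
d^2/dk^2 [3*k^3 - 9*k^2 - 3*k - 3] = 18*k - 18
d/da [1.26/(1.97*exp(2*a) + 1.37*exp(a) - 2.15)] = (-4.9644*exp(a) - 1.7262)*exp(a)/(1.97*exp(2*a) + 1.37*exp(a) - 2.15)^2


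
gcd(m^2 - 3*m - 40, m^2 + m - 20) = m + 5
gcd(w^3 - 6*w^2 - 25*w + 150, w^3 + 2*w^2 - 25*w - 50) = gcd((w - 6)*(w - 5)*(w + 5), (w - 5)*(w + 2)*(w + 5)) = w^2 - 25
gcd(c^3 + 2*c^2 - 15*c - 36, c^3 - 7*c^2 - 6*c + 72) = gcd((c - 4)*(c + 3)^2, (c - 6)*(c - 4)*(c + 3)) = c^2 - c - 12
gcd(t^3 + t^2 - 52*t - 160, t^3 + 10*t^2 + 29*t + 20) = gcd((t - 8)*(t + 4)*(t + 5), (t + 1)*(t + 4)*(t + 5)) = t^2 + 9*t + 20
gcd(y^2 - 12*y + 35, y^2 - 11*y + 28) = y - 7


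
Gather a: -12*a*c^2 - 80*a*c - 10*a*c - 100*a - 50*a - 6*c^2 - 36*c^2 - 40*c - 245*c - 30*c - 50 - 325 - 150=a*(-12*c^2 - 90*c - 150) - 42*c^2 - 315*c - 525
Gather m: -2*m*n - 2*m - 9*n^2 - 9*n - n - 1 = m*(-2*n - 2) - 9*n^2 - 10*n - 1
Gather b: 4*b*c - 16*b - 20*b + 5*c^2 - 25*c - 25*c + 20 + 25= b*(4*c - 36) + 5*c^2 - 50*c + 45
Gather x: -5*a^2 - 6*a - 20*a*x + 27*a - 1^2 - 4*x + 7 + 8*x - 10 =-5*a^2 + 21*a + x*(4 - 20*a) - 4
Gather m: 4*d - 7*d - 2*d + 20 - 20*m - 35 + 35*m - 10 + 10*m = -5*d + 25*m - 25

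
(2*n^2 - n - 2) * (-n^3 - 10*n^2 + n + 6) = -2*n^5 - 19*n^4 + 14*n^3 + 31*n^2 - 8*n - 12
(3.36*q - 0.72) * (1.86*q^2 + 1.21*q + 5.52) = 6.2496*q^3 + 2.7264*q^2 + 17.676*q - 3.9744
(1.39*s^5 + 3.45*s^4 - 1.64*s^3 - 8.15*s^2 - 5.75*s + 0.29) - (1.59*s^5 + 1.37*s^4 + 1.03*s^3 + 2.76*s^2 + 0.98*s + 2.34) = -0.2*s^5 + 2.08*s^4 - 2.67*s^3 - 10.91*s^2 - 6.73*s - 2.05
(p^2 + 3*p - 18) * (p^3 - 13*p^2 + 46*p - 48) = p^5 - 10*p^4 - 11*p^3 + 324*p^2 - 972*p + 864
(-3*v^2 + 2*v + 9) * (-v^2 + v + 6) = 3*v^4 - 5*v^3 - 25*v^2 + 21*v + 54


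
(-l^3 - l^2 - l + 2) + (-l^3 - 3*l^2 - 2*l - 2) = -2*l^3 - 4*l^2 - 3*l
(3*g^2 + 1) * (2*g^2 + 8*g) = 6*g^4 + 24*g^3 + 2*g^2 + 8*g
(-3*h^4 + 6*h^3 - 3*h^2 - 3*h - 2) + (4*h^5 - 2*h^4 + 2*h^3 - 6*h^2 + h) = 4*h^5 - 5*h^4 + 8*h^3 - 9*h^2 - 2*h - 2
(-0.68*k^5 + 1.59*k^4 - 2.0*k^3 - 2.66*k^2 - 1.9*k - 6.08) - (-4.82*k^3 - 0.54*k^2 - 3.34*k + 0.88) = -0.68*k^5 + 1.59*k^4 + 2.82*k^3 - 2.12*k^2 + 1.44*k - 6.96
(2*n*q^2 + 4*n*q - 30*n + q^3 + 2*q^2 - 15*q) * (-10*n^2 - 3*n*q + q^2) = -20*n^3*q^2 - 40*n^3*q + 300*n^3 - 16*n^2*q^3 - 32*n^2*q^2 + 240*n^2*q - n*q^4 - 2*n*q^3 + 15*n*q^2 + q^5 + 2*q^4 - 15*q^3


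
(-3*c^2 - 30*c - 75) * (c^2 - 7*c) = -3*c^4 - 9*c^3 + 135*c^2 + 525*c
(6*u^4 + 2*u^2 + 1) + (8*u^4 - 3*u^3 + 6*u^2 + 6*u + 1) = 14*u^4 - 3*u^3 + 8*u^2 + 6*u + 2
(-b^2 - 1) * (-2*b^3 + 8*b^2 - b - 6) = 2*b^5 - 8*b^4 + 3*b^3 - 2*b^2 + b + 6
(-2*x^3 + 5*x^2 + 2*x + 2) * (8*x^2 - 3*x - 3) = -16*x^5 + 46*x^4 + 7*x^3 - 5*x^2 - 12*x - 6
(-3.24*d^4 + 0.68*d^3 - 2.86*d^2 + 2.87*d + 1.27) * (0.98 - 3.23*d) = 10.4652*d^5 - 5.3716*d^4 + 9.9042*d^3 - 12.0729*d^2 - 1.2895*d + 1.2446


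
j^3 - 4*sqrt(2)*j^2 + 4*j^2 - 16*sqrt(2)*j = j*(j + 4)*(j - 4*sqrt(2))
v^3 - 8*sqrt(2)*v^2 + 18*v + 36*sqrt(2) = (v - 6*sqrt(2))*(v - 3*sqrt(2))*(v + sqrt(2))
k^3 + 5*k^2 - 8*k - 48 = (k - 3)*(k + 4)^2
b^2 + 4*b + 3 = (b + 1)*(b + 3)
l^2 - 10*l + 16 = (l - 8)*(l - 2)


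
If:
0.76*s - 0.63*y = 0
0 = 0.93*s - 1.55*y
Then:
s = 0.00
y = 0.00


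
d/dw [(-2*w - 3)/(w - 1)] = 5/(w - 1)^2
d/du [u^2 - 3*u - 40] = 2*u - 3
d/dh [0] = 0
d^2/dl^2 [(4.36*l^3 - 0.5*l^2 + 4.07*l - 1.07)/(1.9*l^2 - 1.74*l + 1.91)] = (-1.4210854715202e-14*l^5 + 20.8351920000001*l^3 - 99.229344*l^2 + 28.038636*l + 24.691372)/(6.859*l^6 - 18.8442*l^5 + 37.94262*l^4 - 43.154784*l^3 + 38.142318*l^2 - 19.043082*l + 6.967871)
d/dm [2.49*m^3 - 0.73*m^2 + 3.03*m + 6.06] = 7.47*m^2 - 1.46*m + 3.03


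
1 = 1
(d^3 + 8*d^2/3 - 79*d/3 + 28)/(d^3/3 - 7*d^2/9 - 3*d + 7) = 3*(3*d^2 + 17*d - 28)/(3*d^2 + 2*d - 21)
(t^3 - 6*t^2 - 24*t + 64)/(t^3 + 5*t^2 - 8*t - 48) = (t^2 - 10*t + 16)/(t^2 + t - 12)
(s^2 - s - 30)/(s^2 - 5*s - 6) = (s + 5)/(s + 1)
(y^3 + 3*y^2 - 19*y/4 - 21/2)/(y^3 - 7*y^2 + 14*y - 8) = (y^2 + 5*y + 21/4)/(y^2 - 5*y + 4)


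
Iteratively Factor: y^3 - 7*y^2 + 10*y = (y - 5)*(y^2 - 2*y) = (y - 5)*(y - 2)*(y)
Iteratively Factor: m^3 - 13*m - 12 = (m - 4)*(m^2 + 4*m + 3) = (m - 4)*(m + 1)*(m + 3)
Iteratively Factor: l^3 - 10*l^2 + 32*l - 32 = (l - 4)*(l^2 - 6*l + 8) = (l - 4)^2*(l - 2)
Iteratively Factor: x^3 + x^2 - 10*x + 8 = (x + 4)*(x^2 - 3*x + 2) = (x - 1)*(x + 4)*(x - 2)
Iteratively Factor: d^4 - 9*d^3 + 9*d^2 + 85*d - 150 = (d - 5)*(d^3 - 4*d^2 - 11*d + 30) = (d - 5)*(d + 3)*(d^2 - 7*d + 10) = (d - 5)^2*(d + 3)*(d - 2)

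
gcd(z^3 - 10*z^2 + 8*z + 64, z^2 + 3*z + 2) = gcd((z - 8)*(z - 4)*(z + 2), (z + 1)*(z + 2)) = z + 2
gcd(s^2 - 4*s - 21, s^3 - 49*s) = s - 7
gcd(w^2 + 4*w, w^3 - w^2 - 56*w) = w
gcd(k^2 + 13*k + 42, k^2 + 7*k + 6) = k + 6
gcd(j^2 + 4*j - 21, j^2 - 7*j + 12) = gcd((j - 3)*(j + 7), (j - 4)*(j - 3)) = j - 3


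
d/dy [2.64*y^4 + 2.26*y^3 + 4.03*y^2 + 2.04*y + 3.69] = 10.56*y^3 + 6.78*y^2 + 8.06*y + 2.04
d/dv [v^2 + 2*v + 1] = 2*v + 2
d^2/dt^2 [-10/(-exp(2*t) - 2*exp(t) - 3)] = 20*(4*(exp(t) + 1)^2*exp(t) - (2*exp(t) + 1)*(exp(2*t) + 2*exp(t) + 3))*exp(t)/(exp(2*t) + 2*exp(t) + 3)^3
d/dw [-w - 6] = -1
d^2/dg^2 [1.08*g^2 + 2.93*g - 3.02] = 2.16000000000000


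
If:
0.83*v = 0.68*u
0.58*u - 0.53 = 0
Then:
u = 0.91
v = 0.75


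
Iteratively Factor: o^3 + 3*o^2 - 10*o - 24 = (o + 2)*(o^2 + o - 12) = (o + 2)*(o + 4)*(o - 3)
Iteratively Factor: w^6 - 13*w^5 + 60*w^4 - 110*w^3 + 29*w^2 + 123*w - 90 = (w - 3)*(w^5 - 10*w^4 + 30*w^3 - 20*w^2 - 31*w + 30) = (w - 3)^2*(w^4 - 7*w^3 + 9*w^2 + 7*w - 10) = (w - 3)^2*(w - 1)*(w^3 - 6*w^2 + 3*w + 10) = (w - 3)^2*(w - 2)*(w - 1)*(w^2 - 4*w - 5) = (w - 3)^2*(w - 2)*(w - 1)*(w + 1)*(w - 5)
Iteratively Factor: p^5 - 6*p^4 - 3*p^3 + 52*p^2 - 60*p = (p + 3)*(p^4 - 9*p^3 + 24*p^2 - 20*p) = (p - 2)*(p + 3)*(p^3 - 7*p^2 + 10*p) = p*(p - 2)*(p + 3)*(p^2 - 7*p + 10) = p*(p - 5)*(p - 2)*(p + 3)*(p - 2)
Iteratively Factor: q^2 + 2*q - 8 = (q - 2)*(q + 4)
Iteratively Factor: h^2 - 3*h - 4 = (h + 1)*(h - 4)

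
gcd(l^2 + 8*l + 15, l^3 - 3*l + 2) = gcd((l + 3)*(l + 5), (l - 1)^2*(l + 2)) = 1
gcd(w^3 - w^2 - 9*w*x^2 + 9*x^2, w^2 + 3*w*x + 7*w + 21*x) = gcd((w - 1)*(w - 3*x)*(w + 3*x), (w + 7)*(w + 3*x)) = w + 3*x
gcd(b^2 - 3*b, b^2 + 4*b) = b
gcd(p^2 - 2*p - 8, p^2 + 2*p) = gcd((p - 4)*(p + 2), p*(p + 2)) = p + 2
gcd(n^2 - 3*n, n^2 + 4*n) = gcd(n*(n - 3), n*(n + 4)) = n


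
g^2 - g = g*(g - 1)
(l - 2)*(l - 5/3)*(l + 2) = l^3 - 5*l^2/3 - 4*l + 20/3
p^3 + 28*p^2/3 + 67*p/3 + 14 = (p + 1)*(p + 7/3)*(p + 6)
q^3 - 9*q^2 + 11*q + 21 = (q - 7)*(q - 3)*(q + 1)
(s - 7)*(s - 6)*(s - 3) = s^3 - 16*s^2 + 81*s - 126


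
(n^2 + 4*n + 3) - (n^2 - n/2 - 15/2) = 9*n/2 + 21/2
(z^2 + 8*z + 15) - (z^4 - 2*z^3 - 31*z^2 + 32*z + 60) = -z^4 + 2*z^3 + 32*z^2 - 24*z - 45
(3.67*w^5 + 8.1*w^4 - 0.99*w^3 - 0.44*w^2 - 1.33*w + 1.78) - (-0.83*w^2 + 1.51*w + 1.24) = 3.67*w^5 + 8.1*w^4 - 0.99*w^3 + 0.39*w^2 - 2.84*w + 0.54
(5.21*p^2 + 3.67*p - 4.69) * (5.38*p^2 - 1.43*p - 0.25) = 28.0298*p^4 + 12.2943*p^3 - 31.7828*p^2 + 5.7892*p + 1.1725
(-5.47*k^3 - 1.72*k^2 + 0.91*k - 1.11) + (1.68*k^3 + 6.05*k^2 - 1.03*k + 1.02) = -3.79*k^3 + 4.33*k^2 - 0.12*k - 0.0900000000000001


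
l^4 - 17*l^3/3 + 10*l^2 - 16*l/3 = l*(l - 8/3)*(l - 2)*(l - 1)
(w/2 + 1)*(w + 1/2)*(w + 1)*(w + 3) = w^4/2 + 13*w^3/4 + 7*w^2 + 23*w/4 + 3/2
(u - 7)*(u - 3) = u^2 - 10*u + 21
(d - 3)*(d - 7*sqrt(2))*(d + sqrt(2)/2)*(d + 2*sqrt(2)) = d^4 - 9*sqrt(2)*d^3/2 - 3*d^3 - 33*d^2 + 27*sqrt(2)*d^2/2 - 14*sqrt(2)*d + 99*d + 42*sqrt(2)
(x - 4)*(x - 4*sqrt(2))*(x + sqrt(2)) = x^3 - 3*sqrt(2)*x^2 - 4*x^2 - 8*x + 12*sqrt(2)*x + 32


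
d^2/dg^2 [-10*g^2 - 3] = -20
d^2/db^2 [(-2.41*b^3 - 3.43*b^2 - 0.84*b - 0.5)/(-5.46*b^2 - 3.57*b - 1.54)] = (1.13686837721616e-13*b^5 + 2.27373675443232e-13*b^4 - 62.7310739999999*b^3 - 4.11188399999986*b^2 + 50.3916*b + 11.369372)/(162.771336*b^6 + 319.282236*b^5 + 346.491054*b^4 + 225.607221*b^3 + 97.728246*b^2 + 25.399836*b + 3.652264)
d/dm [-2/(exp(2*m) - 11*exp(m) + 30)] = (4*exp(m) - 22)*exp(m)/(exp(2*m) - 11*exp(m) + 30)^2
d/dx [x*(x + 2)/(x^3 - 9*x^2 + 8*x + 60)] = (30 - x^2)/(x^4 - 22*x^3 + 181*x^2 - 660*x + 900)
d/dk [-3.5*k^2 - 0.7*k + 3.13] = -7.0*k - 0.7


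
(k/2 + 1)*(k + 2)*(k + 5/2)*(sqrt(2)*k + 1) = sqrt(2)*k^4/2 + k^3/2 + 13*sqrt(2)*k^3/4 + 13*k^2/4 + 7*sqrt(2)*k^2 + 7*k + 5*sqrt(2)*k + 5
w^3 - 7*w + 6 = (w - 2)*(w - 1)*(w + 3)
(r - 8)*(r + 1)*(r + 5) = r^3 - 2*r^2 - 43*r - 40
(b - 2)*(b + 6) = b^2 + 4*b - 12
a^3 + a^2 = a^2*(a + 1)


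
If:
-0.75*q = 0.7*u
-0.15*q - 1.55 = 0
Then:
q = -10.33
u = 11.07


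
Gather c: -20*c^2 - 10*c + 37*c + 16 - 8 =-20*c^2 + 27*c + 8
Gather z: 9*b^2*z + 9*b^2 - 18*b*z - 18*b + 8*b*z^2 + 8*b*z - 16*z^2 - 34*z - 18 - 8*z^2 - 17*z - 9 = 9*b^2 - 18*b + z^2*(8*b - 24) + z*(9*b^2 - 10*b - 51) - 27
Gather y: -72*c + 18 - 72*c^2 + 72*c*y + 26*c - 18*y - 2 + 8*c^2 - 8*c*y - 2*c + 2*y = -64*c^2 - 48*c + y*(64*c - 16) + 16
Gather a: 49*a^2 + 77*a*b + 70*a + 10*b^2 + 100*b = 49*a^2 + a*(77*b + 70) + 10*b^2 + 100*b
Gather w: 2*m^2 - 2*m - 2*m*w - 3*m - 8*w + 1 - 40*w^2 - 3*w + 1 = 2*m^2 - 5*m - 40*w^2 + w*(-2*m - 11) + 2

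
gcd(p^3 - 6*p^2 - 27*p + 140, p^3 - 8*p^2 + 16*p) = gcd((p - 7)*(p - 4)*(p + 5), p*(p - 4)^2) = p - 4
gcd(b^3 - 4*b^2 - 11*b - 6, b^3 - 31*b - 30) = b^2 - 5*b - 6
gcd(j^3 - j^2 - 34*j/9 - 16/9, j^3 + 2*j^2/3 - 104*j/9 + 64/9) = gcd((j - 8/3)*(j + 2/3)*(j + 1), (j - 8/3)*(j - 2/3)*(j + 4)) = j - 8/3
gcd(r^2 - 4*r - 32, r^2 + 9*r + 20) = r + 4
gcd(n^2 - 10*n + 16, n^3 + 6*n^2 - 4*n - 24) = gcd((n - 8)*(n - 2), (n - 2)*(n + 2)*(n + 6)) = n - 2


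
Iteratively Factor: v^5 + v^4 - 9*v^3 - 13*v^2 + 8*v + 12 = (v + 1)*(v^4 - 9*v^2 - 4*v + 12) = (v + 1)*(v + 2)*(v^3 - 2*v^2 - 5*v + 6) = (v - 1)*(v + 1)*(v + 2)*(v^2 - v - 6) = (v - 3)*(v - 1)*(v + 1)*(v + 2)*(v + 2)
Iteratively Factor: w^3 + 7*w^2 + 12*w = (w + 3)*(w^2 + 4*w) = w*(w + 3)*(w + 4)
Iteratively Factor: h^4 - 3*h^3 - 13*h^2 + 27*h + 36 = (h + 1)*(h^3 - 4*h^2 - 9*h + 36) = (h + 1)*(h + 3)*(h^2 - 7*h + 12) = (h - 4)*(h + 1)*(h + 3)*(h - 3)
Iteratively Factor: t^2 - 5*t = (t - 5)*(t)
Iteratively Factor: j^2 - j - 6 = (j - 3)*(j + 2)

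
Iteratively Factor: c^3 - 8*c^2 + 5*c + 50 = (c - 5)*(c^2 - 3*c - 10) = (c - 5)*(c + 2)*(c - 5)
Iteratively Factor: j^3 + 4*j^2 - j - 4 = (j + 1)*(j^2 + 3*j - 4) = (j + 1)*(j + 4)*(j - 1)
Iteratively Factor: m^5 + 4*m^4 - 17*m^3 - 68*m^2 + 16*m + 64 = (m + 1)*(m^4 + 3*m^3 - 20*m^2 - 48*m + 64) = (m + 1)*(m + 4)*(m^3 - m^2 - 16*m + 16) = (m - 1)*(m + 1)*(m + 4)*(m^2 - 16) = (m - 4)*(m - 1)*(m + 1)*(m + 4)*(m + 4)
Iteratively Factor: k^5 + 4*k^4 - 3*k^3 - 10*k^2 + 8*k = (k + 2)*(k^4 + 2*k^3 - 7*k^2 + 4*k) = (k - 1)*(k + 2)*(k^3 + 3*k^2 - 4*k) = (k - 1)*(k + 2)*(k + 4)*(k^2 - k) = k*(k - 1)*(k + 2)*(k + 4)*(k - 1)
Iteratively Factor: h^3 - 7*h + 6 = (h - 1)*(h^2 + h - 6) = (h - 2)*(h - 1)*(h + 3)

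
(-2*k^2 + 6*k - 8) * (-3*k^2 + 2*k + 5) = 6*k^4 - 22*k^3 + 26*k^2 + 14*k - 40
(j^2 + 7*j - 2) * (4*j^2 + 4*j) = 4*j^4 + 32*j^3 + 20*j^2 - 8*j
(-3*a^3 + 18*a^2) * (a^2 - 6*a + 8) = -3*a^5 + 36*a^4 - 132*a^3 + 144*a^2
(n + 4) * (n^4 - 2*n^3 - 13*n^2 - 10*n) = n^5 + 2*n^4 - 21*n^3 - 62*n^2 - 40*n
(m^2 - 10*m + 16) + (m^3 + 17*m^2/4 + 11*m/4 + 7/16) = m^3 + 21*m^2/4 - 29*m/4 + 263/16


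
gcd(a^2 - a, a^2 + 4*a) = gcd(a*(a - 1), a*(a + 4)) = a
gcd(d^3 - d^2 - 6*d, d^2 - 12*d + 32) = 1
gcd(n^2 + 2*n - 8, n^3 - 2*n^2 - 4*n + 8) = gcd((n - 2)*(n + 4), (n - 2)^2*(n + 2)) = n - 2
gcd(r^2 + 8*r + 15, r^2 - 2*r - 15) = r + 3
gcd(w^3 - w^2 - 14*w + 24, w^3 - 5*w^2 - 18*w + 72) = w^2 + w - 12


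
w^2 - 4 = (w - 2)*(w + 2)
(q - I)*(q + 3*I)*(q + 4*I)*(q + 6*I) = q^4 + 12*I*q^3 - 41*q^2 - 18*I*q - 72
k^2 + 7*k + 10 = (k + 2)*(k + 5)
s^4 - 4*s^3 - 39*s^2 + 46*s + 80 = (s - 8)*(s - 2)*(s + 1)*(s + 5)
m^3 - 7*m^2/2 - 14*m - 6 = (m - 6)*(m + 1/2)*(m + 2)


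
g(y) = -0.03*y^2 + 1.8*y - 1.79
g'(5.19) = 1.49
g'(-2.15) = 1.93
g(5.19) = 6.74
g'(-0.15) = 1.81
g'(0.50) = 1.77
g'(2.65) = 1.64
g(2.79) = 3.00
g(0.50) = -0.90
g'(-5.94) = 2.16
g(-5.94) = -13.54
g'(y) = 1.8 - 0.06*y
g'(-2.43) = 1.95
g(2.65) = 2.77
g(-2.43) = -6.34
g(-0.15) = -2.06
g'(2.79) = 1.63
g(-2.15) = -5.80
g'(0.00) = 1.80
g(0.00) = -1.79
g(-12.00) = -27.71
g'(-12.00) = 2.52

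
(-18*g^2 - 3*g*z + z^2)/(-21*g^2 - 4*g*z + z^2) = (-6*g + z)/(-7*g + z)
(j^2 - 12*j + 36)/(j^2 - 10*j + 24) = (j - 6)/(j - 4)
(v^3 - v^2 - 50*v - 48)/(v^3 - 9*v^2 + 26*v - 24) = (v^3 - v^2 - 50*v - 48)/(v^3 - 9*v^2 + 26*v - 24)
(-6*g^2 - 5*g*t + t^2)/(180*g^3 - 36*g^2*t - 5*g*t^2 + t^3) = (g + t)/(-30*g^2 + g*t + t^2)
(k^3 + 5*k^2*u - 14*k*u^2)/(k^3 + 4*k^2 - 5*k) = (k^2 + 5*k*u - 14*u^2)/(k^2 + 4*k - 5)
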